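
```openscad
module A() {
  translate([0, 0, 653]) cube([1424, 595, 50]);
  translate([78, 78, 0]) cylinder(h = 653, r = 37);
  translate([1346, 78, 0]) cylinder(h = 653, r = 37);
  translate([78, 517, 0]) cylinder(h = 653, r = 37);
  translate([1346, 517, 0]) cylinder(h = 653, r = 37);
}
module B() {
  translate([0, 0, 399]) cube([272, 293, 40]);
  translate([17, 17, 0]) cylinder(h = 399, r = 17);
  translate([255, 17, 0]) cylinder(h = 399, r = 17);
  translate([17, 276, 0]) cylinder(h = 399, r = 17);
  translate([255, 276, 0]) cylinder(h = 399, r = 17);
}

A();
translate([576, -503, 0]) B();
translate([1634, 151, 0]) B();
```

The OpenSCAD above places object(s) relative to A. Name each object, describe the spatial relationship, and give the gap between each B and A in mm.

A is a table. B is a stool. Two stools sit around the table at the −y, +x sides. The gap between each stool and the table is 210 mm.

Each stool's nearest face is 210 mm from the table's bounding box.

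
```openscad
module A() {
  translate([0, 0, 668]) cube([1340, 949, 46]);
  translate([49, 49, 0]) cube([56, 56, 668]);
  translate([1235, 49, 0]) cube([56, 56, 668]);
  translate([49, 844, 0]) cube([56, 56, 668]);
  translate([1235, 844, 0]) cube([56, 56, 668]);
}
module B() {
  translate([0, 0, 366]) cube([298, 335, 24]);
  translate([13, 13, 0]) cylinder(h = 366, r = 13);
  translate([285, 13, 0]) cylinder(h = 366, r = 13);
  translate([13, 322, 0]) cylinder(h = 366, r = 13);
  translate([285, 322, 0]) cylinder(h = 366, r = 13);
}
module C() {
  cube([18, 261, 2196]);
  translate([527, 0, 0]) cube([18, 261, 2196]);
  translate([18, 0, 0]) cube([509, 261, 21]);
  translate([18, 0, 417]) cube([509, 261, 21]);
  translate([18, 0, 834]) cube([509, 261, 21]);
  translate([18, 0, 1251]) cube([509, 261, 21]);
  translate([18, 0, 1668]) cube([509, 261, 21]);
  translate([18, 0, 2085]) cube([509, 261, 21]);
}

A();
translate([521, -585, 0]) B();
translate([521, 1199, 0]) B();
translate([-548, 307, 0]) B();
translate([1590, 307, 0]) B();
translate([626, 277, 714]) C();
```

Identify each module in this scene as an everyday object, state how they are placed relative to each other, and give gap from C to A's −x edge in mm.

The bookshelf's min-x is at 626; the table's min-x is 0; gap = 626 mm.

A is a table. B is a stool. C is a bookshelf. Four stools sit around the table at the −y, +y, −x, +x sides. The bookshelf is on top of the table. The gap from the bookshelf to the table's −x edge is 626 mm.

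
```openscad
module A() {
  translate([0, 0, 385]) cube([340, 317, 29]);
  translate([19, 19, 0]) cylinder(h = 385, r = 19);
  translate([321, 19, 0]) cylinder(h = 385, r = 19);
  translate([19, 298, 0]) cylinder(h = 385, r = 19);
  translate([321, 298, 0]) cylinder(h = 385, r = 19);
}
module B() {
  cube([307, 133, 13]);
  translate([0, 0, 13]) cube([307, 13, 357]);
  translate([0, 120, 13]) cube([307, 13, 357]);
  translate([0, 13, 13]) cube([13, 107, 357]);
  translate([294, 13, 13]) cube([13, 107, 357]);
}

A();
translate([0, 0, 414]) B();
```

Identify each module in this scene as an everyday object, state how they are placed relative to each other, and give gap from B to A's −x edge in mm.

A is a stool. B is an open box. The open box is on top of the stool. The gap from the open box to the stool's −x edge is 0 mm.

The open box's min-x is at 0; the stool's min-x is 0; gap = 0 mm.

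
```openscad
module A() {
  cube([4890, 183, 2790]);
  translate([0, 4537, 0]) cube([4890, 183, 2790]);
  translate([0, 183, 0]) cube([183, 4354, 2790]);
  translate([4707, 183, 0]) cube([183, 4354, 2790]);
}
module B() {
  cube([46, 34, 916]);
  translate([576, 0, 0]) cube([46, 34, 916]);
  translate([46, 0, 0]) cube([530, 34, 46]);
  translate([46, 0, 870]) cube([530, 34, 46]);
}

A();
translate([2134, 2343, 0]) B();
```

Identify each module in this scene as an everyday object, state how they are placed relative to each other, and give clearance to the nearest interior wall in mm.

A is a house frame. B is a picture frame. The picture frame sits inside the house frame, centred. The clearance to the nearest interior wall is 1951 mm.

Clearances: x = 1951, y = 2160; minimum 1951 mm.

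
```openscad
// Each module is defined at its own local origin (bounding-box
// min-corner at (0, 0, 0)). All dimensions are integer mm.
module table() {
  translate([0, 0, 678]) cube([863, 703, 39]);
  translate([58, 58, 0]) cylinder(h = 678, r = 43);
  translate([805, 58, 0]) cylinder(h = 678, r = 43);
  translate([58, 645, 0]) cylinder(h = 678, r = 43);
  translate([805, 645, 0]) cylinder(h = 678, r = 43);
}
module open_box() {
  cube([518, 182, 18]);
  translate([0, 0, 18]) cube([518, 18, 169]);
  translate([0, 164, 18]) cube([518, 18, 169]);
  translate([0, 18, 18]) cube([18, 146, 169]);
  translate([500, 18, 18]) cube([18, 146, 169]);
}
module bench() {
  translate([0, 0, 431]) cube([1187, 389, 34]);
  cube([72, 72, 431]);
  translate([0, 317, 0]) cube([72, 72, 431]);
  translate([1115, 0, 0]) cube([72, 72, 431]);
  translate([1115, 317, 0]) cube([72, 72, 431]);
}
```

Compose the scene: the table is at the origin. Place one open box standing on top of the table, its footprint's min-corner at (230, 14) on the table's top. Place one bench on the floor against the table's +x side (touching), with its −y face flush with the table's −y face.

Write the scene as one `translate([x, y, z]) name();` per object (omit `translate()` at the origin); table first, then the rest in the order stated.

table();
translate([230, 14, 717]) open_box();
translate([863, 0, 0]) bench();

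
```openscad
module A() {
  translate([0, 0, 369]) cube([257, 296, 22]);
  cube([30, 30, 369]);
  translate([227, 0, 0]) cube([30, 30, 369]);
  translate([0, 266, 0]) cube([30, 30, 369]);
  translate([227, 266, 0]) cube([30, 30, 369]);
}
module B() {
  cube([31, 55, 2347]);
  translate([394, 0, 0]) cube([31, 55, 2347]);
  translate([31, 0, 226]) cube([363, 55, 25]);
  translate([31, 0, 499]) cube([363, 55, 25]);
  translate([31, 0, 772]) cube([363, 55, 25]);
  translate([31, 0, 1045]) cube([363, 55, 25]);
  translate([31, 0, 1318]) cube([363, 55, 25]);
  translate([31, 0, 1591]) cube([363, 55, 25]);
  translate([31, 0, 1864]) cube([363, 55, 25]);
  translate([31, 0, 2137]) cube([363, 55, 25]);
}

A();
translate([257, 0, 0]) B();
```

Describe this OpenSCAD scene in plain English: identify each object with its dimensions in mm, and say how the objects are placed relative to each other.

A is a four-legged stool. The seat is a 257×296×22 mm slab whose top surface is at z = 391 mm; four square legs, each 30×30 mm in cross-section, run from the floor (z = 0) to the underside of the seat, each flush with a corner of the seat.

B is a wooden ladder with two side rails of 31×55 mm section and 2347 mm height, set 425 mm apart overall. Between them run 8 rectangular rungs (55 mm deep, 25 mm thick), front faces flush with the rails' −y face. The bottom of the first rung is 226 mm above the floor and each subsequent rung is 273 mm higher than the one below.

The ladder is against the stool's +x side, with their −y faces flush.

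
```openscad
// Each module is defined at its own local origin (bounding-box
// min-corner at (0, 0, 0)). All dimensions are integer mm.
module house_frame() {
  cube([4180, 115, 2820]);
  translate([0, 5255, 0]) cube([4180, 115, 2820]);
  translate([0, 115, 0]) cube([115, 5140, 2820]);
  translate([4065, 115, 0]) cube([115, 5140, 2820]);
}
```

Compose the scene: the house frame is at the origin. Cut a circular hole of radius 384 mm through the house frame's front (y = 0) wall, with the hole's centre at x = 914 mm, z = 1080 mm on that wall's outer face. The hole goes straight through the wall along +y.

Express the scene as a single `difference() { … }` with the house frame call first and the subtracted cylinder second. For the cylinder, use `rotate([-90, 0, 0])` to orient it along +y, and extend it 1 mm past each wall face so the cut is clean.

difference() {
  house_frame();
  translate([914, -1, 1080]) rotate([-90, 0, 0]) cylinder(h = 117, r = 384);
}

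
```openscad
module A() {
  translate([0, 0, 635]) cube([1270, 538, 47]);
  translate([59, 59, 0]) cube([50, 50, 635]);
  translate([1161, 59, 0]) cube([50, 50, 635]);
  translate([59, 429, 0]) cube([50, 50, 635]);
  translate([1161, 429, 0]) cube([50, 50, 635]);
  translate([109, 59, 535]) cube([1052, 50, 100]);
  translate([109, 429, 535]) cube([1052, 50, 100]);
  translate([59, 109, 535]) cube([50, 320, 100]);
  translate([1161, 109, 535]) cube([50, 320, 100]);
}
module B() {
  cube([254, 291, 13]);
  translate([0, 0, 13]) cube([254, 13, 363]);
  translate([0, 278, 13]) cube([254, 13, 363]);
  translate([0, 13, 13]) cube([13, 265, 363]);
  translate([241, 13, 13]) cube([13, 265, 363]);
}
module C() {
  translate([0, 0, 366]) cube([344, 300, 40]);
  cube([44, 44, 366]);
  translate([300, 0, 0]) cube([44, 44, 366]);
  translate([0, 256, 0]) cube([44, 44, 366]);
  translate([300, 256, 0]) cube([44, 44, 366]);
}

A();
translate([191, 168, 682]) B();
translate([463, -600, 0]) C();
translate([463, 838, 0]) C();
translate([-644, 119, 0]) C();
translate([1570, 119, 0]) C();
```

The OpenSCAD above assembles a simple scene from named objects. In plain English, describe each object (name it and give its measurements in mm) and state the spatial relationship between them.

A is a table with a 1270×538 mm rectangular top, 47 mm thick, top surface at z = 682 mm, supported by four 50×50 mm square legs, each inset 59 mm from the nearest pair of top edges, running from the floor. Four apron rails, 50 mm thick and 100 mm tall, run between adjacent legs with their top edges flush with the underside of the top and their outer faces flush with the legs' outer faces.

B is an open storage box with external size 254×291×376 mm and wall thickness 13 mm (the base is also 13 mm thick). The base covers the whole footprint; the four walls stand on the base, with the y-facing walls full-width and the x-facing walls fitting between their inner faces.

C is a four-legged stool. The seat is 344×300 mm, 40 mm thick, top at z = 406 mm. It stands on four square legs, each 44×44 mm in cross-section, from z = 0 to the seat underside, each flush with a corner of the seat.

The open box is on top of the table. Four stools sit around the table at the −y, +y, −x, +x sides.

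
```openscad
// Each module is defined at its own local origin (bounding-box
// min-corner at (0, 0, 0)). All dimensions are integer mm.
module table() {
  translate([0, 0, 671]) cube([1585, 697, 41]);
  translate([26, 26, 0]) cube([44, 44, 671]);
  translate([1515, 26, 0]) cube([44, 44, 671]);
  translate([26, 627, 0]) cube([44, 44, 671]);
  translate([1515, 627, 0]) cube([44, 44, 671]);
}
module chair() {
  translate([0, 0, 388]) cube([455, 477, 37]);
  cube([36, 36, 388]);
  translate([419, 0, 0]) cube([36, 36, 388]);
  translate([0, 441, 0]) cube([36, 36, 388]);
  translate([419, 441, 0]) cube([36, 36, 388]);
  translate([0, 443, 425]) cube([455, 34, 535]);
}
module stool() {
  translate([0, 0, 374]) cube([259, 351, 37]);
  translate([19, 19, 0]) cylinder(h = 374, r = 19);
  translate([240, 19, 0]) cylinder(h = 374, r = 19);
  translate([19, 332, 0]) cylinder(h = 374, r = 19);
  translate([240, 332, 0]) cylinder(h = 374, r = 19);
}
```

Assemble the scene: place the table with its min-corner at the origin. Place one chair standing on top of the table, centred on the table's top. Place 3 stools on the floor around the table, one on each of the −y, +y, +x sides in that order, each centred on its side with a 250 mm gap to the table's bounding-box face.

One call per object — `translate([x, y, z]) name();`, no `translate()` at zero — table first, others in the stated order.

table();
translate([565, 110, 712]) chair();
translate([663, -601, 0]) stool();
translate([663, 947, 0]) stool();
translate([1835, 173, 0]) stool();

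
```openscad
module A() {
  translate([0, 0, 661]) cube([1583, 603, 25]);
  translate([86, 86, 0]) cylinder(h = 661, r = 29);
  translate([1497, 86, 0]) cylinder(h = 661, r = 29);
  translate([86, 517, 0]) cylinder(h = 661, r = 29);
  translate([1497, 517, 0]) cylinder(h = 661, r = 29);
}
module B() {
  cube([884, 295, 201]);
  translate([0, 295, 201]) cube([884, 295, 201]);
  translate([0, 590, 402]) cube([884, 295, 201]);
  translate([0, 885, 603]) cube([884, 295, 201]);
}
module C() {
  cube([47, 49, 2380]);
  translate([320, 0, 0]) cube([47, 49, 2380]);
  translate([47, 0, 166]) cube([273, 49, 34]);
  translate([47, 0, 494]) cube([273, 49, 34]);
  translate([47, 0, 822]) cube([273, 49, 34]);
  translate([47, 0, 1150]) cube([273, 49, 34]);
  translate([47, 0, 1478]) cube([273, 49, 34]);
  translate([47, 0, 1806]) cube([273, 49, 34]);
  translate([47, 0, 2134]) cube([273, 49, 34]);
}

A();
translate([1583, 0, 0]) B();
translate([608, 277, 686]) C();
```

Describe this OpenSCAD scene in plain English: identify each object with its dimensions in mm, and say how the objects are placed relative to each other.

A is a rectangular dining table. The top is 1583×603×25 mm with its upper surface at z = 686 mm. It stands on four round legs of 58 mm diameter, each leg's bounding box inset 57 mm from the nearest pair of top edges, running from the floor to the underside of the top.

B is a straight staircase of 4 solid steps. Each step is 884 mm wide (x), 295 mm deep (y, the going) and 201 mm tall (the rise). The first step rests on the floor; each subsequent step sits one going further in +y and one rise higher in +z, directly behind and above the previous step with no overlap.

C is a wooden ladder with two side rails of 47×49 mm section and 2380 mm height, set 367 mm apart overall. Between them run 7 rectangular rungs (49 mm deep, 34 mm thick), front faces flush with the rails' −y face. The bottom of the first rung is 166 mm above the floor and each subsequent rung is 328 mm higher than the one below.

The staircase is against the table's +x side, with their −y faces flush. The ladder is on top of the table, centred.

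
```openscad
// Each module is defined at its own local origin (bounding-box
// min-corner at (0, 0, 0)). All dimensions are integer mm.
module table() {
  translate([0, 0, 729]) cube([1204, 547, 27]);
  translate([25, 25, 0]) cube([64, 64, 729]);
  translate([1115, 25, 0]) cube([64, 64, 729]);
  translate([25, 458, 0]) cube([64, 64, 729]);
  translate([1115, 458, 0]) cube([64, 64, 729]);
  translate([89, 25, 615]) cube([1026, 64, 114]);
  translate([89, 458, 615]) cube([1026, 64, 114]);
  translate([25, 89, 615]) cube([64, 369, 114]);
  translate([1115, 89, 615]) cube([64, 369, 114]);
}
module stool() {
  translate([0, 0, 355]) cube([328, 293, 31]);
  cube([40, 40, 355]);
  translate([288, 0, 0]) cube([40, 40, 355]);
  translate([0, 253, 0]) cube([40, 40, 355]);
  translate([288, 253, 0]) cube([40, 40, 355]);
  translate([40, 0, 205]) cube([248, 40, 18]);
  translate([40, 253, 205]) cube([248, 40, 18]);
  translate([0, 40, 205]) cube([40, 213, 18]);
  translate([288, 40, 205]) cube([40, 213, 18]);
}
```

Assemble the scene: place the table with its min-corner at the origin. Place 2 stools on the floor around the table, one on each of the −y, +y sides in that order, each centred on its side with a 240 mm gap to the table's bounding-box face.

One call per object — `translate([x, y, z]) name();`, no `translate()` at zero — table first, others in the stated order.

table();
translate([438, -533, 0]) stool();
translate([438, 787, 0]) stool();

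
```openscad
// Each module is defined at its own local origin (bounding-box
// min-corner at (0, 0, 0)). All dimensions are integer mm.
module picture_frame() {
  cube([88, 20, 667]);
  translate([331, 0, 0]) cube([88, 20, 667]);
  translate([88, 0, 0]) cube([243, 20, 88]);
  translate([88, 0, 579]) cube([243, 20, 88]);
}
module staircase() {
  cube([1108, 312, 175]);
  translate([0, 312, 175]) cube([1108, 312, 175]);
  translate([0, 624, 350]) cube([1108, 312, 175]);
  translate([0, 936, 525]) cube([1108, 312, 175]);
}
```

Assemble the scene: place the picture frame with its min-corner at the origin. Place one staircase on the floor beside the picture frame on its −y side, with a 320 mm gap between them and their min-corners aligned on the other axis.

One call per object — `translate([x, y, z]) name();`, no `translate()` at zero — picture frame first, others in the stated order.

picture_frame();
translate([0, -1568, 0]) staircase();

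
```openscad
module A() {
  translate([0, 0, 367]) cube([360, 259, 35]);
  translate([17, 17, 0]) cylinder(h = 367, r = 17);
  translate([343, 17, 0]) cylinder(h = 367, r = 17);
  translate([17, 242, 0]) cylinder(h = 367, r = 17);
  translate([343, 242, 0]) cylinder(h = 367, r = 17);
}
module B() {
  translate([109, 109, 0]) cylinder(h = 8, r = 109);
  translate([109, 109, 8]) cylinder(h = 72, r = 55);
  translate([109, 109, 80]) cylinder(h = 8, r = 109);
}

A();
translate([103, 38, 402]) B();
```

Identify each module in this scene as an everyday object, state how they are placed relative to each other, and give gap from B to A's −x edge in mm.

A is a stool. B is a spool. The spool is on top of the stool. The gap from the spool to the stool's −x edge is 103 mm.

The spool's min-x is at 103; the stool's min-x is 0; gap = 103 mm.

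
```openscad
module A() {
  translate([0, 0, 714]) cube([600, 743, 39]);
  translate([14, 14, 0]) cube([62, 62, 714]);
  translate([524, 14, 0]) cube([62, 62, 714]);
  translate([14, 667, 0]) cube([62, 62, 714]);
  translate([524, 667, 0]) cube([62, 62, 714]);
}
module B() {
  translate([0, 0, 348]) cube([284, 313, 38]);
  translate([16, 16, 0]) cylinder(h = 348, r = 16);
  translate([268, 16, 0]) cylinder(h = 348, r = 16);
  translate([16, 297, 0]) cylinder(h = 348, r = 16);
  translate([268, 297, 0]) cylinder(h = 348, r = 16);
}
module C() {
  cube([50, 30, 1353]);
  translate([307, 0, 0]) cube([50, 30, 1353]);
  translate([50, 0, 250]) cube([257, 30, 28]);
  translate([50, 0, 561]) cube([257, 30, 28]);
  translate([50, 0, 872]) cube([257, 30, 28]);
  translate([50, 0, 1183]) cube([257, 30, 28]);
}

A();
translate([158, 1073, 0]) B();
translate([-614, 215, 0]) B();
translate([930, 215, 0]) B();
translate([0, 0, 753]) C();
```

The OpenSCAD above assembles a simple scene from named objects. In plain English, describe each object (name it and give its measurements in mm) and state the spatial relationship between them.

A is a table: top 600 mm (x) × 743 mm (y), 39 mm thick, upper face at z = 753 mm, on four 62×62 mm square legs, each inset 14 mm from the nearest pair of top edges, running from z = 0 to the bottom of the top.

B is a four-legged stool. The seat is 284×313 mm, 38 mm thick, top at z = 386 mm. It stands on four round legs, each 32 mm in diameter, from z = 0 to the seat underside, each leg's axis is inset half a diameter from the nearest pair of seat edges (so the leg's bounding box is flush with the corner).

C is a wooden ladder with two side rails of 50×30 mm section and 1353 mm height, set 357 mm apart overall. Between them run 4 rectangular rungs (30 mm deep, 28 mm thick), front faces flush with the rails' −y face. The bottom of the first rung is 250 mm above the floor and each subsequent rung is 311 mm higher than the one below.

Three stools sit around the table at the +y, −x, +x sides. The ladder is on top of the table.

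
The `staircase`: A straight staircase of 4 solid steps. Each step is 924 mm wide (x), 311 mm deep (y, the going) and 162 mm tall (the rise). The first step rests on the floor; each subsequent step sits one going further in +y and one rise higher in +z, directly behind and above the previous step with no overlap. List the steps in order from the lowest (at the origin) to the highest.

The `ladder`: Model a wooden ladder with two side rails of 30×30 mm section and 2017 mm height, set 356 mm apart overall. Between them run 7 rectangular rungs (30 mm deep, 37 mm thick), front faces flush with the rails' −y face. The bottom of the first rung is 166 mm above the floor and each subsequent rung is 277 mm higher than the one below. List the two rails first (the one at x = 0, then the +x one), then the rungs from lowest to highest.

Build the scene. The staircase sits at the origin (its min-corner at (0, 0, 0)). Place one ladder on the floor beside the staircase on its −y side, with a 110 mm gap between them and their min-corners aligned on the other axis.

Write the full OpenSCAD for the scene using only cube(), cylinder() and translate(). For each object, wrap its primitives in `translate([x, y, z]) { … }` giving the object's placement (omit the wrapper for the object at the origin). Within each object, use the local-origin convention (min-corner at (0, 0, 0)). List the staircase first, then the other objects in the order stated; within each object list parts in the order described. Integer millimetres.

cube([924, 311, 162]);
translate([0, 311, 162]) cube([924, 311, 162]);
translate([0, 622, 324]) cube([924, 311, 162]);
translate([0, 933, 486]) cube([924, 311, 162]);
translate([0, -140, 0]) {
  cube([30, 30, 2017]);
  translate([326, 0, 0]) cube([30, 30, 2017]);
  translate([30, 0, 166]) cube([296, 30, 37]);
  translate([30, 0, 443]) cube([296, 30, 37]);
  translate([30, 0, 720]) cube([296, 30, 37]);
  translate([30, 0, 997]) cube([296, 30, 37]);
  translate([30, 0, 1274]) cube([296, 30, 37]);
  translate([30, 0, 1551]) cube([296, 30, 37]);
  translate([30, 0, 1828]) cube([296, 30, 37]);
}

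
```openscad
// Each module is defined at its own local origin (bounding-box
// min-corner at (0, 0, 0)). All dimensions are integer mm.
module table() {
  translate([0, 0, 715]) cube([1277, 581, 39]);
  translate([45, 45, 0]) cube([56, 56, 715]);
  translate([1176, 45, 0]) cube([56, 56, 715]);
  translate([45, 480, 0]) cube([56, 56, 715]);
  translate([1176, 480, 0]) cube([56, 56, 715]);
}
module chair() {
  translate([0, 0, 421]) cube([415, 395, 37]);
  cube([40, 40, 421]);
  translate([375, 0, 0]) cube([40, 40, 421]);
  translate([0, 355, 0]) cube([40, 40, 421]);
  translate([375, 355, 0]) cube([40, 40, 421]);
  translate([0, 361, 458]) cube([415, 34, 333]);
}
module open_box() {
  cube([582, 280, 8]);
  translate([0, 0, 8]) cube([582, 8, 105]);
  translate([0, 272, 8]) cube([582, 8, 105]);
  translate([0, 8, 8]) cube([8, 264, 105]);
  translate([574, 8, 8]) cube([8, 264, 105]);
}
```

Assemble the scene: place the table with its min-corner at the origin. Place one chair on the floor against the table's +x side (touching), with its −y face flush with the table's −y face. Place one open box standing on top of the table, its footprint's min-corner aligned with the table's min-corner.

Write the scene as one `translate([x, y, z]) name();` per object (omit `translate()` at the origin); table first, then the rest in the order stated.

table();
translate([1277, 0, 0]) chair();
translate([0, 0, 754]) open_box();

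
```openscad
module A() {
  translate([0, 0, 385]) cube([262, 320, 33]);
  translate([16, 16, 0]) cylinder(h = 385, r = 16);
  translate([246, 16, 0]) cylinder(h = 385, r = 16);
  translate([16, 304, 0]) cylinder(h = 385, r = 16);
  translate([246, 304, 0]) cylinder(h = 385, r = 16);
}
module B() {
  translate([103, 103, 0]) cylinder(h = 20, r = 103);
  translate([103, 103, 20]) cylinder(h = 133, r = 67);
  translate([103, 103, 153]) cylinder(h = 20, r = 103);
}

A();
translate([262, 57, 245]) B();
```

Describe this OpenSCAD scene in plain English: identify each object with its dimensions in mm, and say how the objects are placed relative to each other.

A is a four-legged stool. The seat is 262×320 mm, 33 mm thick, top at z = 418 mm. It stands on four round legs, each 32 mm in diameter, from z = 0 to the seat underside, each leg's axis is inset half a diameter from the nearest pair of seat edges (so the leg's bounding box is flush with the corner).

B is a spool: two coaxial disc flanges of radius 103 mm and thickness 20 mm, joined by a core cylinder of radius 67 mm and height 133 mm. The lower flange rests on z = 0 and the three cylinders share a vertical axis.

The spool is beside the stool with their tops flush at z = 418.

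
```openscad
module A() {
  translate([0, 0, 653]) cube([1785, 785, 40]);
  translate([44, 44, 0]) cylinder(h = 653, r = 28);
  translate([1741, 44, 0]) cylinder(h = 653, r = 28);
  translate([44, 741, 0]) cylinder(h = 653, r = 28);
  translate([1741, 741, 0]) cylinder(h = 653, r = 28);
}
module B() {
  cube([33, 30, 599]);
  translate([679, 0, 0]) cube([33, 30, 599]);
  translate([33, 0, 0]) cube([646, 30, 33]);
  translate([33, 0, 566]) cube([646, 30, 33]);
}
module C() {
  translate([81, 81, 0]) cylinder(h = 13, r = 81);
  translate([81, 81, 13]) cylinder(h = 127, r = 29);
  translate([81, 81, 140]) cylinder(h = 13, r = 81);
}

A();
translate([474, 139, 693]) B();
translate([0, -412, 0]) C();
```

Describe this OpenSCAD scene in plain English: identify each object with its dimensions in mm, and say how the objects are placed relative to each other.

A is a table: top 1785 mm (x) × 785 mm (y), 40 mm thick, upper face at z = 693 mm, on four round legs of 56 mm diameter, each leg's bounding box inset 16 mm from the nearest pair of top edges, running from z = 0 to the bottom of the top.

B is a rectangular picture frame lying in the x–z plane (depth along y). The opening is 646 mm wide (x) by 533 mm tall (z), surrounded by a border 33 mm wide on all four sides. The frame is 30 mm deep and is made of two full-height vertical stiles with two horizontal rails fitted between them.

C is a spool: two coaxial disc flanges of radius 81 mm and thickness 13 mm, joined by a core cylinder of radius 29 mm and height 127 mm. The lower flange rests on z = 0 and the three cylinders share a vertical axis.

The picture frame is on top of the table. The spool is on the floor beside the table on its −y side.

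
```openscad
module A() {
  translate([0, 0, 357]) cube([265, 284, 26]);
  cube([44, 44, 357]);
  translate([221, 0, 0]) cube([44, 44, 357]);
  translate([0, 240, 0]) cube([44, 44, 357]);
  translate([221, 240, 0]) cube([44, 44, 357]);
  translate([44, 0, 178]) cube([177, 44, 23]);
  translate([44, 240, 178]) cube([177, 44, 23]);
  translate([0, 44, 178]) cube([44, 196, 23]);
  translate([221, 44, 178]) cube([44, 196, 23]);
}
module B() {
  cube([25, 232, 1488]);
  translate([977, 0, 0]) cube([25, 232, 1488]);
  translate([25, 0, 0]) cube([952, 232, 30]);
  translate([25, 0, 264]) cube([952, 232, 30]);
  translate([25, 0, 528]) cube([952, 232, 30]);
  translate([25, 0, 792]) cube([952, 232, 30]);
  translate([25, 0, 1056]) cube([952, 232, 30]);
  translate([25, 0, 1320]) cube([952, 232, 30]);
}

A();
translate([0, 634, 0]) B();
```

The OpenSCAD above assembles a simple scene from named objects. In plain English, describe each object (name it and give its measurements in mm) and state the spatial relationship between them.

A is a four-legged stool. The seat is a 265×284×26 mm slab whose top surface is at z = 383 mm; four square legs, each 44×44 mm in cross-section, run from the floor (z = 0) to the underside of the seat, each flush with a corner of the seat. Four stretchers, 44 mm wide and 23 mm tall, connect adjacent legs with their undersides at z = 178 mm, each running between the inner faces of the legs it joins and aligned with the legs' outer faces on the other axis.

B is an open bookshelf. Two side panels, each 25 mm thick, 232 mm deep and 1488 mm tall, stand 1002 mm apart (outside-to-outside). Between them sit 6 shelves, each 30 mm thick and 232 mm deep, spanning the full gap between the sides. The bottom shelf rests on the floor (its underside at z = 0) and the clear gap between one shelf's top and the next shelf's underside is 234 mm.

The bookshelf is on the floor beside the stool on its +y side.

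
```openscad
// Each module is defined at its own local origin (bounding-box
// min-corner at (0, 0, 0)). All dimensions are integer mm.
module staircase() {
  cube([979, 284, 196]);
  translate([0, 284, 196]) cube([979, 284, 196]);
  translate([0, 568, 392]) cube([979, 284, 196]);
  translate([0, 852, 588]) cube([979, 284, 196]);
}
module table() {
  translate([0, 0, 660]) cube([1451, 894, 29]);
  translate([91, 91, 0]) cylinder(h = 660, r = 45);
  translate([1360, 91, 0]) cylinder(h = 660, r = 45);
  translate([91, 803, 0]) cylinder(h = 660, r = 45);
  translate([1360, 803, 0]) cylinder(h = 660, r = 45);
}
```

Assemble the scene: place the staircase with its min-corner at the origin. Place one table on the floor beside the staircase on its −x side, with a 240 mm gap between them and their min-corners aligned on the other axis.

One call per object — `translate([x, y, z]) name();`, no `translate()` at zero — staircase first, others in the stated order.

staircase();
translate([-1691, 0, 0]) table();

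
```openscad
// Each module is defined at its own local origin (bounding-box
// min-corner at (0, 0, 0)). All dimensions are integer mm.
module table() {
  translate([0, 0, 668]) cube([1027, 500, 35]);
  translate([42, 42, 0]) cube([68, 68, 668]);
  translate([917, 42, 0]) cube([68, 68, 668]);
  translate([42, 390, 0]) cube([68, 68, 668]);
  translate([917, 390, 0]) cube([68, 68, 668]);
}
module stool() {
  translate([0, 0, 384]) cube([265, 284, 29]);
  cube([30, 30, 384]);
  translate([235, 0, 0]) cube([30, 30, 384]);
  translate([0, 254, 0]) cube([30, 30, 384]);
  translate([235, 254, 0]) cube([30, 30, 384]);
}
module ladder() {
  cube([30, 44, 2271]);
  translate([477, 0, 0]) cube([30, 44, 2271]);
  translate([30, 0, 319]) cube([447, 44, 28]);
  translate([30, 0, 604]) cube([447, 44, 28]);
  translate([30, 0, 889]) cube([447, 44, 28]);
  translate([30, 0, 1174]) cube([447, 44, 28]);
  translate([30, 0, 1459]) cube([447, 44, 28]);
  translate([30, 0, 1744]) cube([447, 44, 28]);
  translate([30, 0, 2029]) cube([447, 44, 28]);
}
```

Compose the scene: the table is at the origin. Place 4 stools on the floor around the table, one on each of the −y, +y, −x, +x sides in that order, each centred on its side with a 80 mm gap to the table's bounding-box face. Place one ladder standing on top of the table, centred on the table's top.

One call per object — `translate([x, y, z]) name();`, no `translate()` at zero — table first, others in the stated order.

table();
translate([381, -364, 0]) stool();
translate([381, 580, 0]) stool();
translate([-345, 108, 0]) stool();
translate([1107, 108, 0]) stool();
translate([260, 228, 703]) ladder();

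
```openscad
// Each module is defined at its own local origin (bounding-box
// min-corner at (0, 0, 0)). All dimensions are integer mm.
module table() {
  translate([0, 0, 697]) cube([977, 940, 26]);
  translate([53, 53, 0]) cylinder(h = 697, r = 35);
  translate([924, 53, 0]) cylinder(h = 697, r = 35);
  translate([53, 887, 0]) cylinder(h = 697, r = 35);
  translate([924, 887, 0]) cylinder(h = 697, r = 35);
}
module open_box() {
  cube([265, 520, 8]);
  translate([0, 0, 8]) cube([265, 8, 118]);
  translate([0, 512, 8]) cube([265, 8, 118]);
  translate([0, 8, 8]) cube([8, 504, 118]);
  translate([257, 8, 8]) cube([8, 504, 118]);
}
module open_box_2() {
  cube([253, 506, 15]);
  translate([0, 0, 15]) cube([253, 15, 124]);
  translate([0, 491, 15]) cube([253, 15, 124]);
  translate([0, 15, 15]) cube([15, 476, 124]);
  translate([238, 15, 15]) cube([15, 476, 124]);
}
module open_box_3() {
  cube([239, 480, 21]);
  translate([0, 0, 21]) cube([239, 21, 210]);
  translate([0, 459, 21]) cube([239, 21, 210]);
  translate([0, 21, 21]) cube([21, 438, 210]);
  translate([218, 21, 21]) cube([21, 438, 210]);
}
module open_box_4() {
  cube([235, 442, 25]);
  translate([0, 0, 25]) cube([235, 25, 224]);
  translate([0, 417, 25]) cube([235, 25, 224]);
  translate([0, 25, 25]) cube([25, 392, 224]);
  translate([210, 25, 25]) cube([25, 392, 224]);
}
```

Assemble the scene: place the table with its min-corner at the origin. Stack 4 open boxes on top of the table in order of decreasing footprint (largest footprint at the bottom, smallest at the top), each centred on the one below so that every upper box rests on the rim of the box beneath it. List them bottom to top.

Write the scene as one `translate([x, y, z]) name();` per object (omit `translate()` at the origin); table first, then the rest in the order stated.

table();
translate([356, 210, 723]) open_box();
translate([362, 217, 849]) open_box_2();
translate([369, 230, 988]) open_box_3();
translate([371, 249, 1219]) open_box_4();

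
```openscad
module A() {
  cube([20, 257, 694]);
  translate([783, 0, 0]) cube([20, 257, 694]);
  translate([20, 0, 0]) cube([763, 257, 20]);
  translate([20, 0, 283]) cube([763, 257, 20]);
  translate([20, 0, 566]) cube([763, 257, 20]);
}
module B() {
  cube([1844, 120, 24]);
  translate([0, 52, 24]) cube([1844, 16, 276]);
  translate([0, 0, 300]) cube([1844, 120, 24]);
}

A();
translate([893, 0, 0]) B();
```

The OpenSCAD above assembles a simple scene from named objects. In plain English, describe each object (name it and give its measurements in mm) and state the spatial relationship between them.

A is an open bookshelf. Two side panels, each 20 mm thick, 257 mm deep and 694 mm tall, stand 803 mm apart (outside-to-outside). Between them sit 3 shelves, each 20 mm thick and 257 mm deep, spanning the full gap between the sides. The bottom shelf rests on the floor (its underside at z = 0) and the clear gap between one shelf's top and the next shelf's underside is 263 mm.

B is an I-beam lying along x, 1844 mm long. Overall section height 324 mm. Two flanges 120 mm wide (y) and 24 mm thick, one on the floor and one at the top; a web 16 mm thick runs between them, centred on the flange width.

The I-beam is on the floor beside the bookshelf on its +x side.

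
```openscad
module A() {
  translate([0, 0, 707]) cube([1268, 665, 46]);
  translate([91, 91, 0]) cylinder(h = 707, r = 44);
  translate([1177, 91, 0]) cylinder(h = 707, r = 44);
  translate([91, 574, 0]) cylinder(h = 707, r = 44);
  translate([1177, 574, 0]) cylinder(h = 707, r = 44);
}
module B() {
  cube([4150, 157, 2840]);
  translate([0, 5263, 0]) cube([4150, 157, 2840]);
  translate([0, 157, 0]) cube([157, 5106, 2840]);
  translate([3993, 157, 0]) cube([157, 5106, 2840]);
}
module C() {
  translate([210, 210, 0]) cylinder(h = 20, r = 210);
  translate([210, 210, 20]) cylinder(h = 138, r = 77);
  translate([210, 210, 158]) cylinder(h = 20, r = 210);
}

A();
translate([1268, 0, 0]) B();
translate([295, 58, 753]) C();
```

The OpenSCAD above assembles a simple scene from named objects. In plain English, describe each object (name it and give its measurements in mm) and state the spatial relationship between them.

A is a table with a 1268×665 mm rectangular top, 46 mm thick, top surface at z = 753 mm, supported by four round legs of 88 mm diameter, each leg's bounding box inset 47 mm from the nearest pair of top edges, running from the floor.

B is a box-shaped house frame (walls only): outside footprint 4150×5420 mm, wall height 2840 mm, wall thickness 157 mm. The two y-facing walls run the full x-width; the two x-facing walls fit between the inner faces of the y-facing walls.

C is a spool: two coaxial disc flanges of radius 210 mm and thickness 20 mm, joined by a core cylinder of radius 77 mm and height 138 mm. The lower flange rests on z = 0 and the three cylinders share a vertical axis.

The house frame is against the table's +x side, with their −y faces flush. The spool is on top of the table.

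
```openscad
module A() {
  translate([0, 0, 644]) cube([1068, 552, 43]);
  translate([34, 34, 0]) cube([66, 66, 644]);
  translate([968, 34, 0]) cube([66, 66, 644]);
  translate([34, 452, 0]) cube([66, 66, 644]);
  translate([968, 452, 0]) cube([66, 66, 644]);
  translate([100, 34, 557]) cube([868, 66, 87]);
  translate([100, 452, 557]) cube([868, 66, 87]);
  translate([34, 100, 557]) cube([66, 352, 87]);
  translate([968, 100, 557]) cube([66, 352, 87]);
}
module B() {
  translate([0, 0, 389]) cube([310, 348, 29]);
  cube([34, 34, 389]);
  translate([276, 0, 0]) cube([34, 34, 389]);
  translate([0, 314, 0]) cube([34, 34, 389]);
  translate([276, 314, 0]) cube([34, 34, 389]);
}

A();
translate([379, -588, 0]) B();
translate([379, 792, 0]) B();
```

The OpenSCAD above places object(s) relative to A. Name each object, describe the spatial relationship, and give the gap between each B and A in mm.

Each stool's nearest face is 240 mm from the table's bounding box.

A is a table. B is a stool. Two stools sit around the table at the −y, +y sides. The gap between each stool and the table is 240 mm.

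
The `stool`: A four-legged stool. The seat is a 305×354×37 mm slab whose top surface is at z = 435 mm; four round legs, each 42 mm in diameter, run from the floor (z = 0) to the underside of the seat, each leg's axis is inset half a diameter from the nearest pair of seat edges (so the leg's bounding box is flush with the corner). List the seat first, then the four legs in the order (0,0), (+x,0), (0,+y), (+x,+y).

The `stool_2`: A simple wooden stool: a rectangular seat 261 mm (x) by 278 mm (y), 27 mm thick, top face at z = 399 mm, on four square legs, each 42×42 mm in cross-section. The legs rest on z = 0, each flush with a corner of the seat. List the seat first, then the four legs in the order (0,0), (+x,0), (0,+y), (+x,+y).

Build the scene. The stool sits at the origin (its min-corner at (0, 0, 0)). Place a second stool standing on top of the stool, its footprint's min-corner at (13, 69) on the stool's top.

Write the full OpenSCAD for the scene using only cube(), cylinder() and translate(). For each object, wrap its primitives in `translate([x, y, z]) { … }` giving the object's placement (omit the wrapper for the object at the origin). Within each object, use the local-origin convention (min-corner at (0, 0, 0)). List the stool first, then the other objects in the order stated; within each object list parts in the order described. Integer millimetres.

translate([0, 0, 398]) cube([305, 354, 37]);
translate([21, 21, 0]) cylinder(h = 398, r = 21);
translate([284, 21, 0]) cylinder(h = 398, r = 21);
translate([21, 333, 0]) cylinder(h = 398, r = 21);
translate([284, 333, 0]) cylinder(h = 398, r = 21);
translate([13, 69, 435]) {
  translate([0, 0, 372]) cube([261, 278, 27]);
  cube([42, 42, 372]);
  translate([219, 0, 0]) cube([42, 42, 372]);
  translate([0, 236, 0]) cube([42, 42, 372]);
  translate([219, 236, 0]) cube([42, 42, 372]);
}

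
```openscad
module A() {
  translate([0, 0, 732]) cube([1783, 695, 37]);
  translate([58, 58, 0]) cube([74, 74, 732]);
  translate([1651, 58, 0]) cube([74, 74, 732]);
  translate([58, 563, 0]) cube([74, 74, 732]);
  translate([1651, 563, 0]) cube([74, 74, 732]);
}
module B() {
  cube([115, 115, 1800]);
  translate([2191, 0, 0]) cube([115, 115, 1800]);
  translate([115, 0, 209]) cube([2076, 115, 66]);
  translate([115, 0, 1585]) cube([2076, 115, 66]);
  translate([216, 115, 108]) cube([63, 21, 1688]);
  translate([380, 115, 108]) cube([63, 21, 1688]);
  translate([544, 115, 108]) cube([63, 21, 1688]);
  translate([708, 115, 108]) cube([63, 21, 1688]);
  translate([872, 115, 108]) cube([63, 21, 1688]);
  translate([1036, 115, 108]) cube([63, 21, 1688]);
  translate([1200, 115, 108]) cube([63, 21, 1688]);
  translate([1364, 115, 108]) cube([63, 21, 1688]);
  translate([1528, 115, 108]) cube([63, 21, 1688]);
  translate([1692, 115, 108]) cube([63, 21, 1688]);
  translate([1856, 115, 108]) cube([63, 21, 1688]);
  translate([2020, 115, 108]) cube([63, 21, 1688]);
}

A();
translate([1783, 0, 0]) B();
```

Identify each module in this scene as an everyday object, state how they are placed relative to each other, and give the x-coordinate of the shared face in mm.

The table's +x face and the fence section's −x face are both at x = 1783 mm.

A is a table. B is a fence section. The fence section is against the table's +x side, with their −y faces flush. The x-coordinate of the shared face is 1783 mm.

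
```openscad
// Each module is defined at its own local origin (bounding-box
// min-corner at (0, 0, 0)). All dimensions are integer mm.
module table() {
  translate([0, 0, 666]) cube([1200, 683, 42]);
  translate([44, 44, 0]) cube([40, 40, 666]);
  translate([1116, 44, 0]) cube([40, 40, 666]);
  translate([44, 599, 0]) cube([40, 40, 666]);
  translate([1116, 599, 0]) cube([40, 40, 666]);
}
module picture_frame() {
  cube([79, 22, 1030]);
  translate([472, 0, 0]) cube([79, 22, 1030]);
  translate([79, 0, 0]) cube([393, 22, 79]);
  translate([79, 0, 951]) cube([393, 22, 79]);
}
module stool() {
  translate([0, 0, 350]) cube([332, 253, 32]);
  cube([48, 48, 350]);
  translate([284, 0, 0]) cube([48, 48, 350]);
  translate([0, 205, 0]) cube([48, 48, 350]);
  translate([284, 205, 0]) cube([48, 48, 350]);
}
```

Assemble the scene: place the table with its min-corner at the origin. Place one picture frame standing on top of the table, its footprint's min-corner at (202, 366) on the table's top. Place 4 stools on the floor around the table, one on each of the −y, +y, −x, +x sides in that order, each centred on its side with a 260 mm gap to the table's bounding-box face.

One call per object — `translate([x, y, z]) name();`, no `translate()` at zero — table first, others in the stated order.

table();
translate([202, 366, 708]) picture_frame();
translate([434, -513, 0]) stool();
translate([434, 943, 0]) stool();
translate([-592, 215, 0]) stool();
translate([1460, 215, 0]) stool();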